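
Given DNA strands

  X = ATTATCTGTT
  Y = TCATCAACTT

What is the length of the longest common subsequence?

Let dp[i][j] be the LCS length of the first i bases of X and the first j bases of Y. dp[i][j] = dp[i-1][j-1]+1 when the i-th and j-th bases match, else max(dp[i-1][j], dp[i][j-1]).
    ·  T  C  A  T  C  A  A  C  T  T
 ·  0  0  0  0  0  0  0  0  0  0  0
 A  0  0  0  1  1  1  1  1  1  1  1
 T  0  1  1  1  2  2  2  2  2  2  2
 T  0  1  1  1  2  2  2  2  2  3  3
 A  0  1  1  2  2  2  3  3  3  3  3
 T  0  1  1  2  3  3  3  3  3  4  4
 C  0  1  2  2  3  4  4  4  4  4  4
 T  0  1  2  2  3  4  4  4  4  5  5
 G  0  1  2  2  3  4  4  4  4  5  5
 T  0  1  2  2  3  4  4  4  4  5  6
 T  0  1  2  2  3  4  4  4  4  5  6
dp[10][10] = 6. One LCS (by backtracking along matches): ATACTT.

6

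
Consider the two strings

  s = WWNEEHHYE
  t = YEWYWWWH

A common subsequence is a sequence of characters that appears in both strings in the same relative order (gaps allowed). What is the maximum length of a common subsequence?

One common subsequence of length 3: W [1,6], W [2,7], H [7,8], and the DP table's final entry dp[9][8] is also 3, so no common subsequence is longer.

3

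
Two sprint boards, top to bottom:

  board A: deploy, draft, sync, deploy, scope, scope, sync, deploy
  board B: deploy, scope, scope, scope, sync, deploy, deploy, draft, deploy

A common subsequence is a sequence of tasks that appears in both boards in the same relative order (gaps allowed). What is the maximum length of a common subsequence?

5

Pick deploy at board A[1]=board B[1], then scope at board A[5]=board B[3], then scope at board A[6]=board B[4], then sync at board A[7]=board B[5], then deploy at board A[8]=board B[9]; all 5 tasks appear in both, in order. The LCS DP gives dp[8][9] = 5, so this is optimal.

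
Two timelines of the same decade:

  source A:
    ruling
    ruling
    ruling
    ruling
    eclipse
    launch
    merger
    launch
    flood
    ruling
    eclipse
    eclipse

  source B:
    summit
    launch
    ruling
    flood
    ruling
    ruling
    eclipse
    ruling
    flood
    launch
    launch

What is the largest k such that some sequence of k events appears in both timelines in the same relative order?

6

One common subsequence of length 6: ruling at source A[1]=source B[3], ruling at source A[2]=source B[5], ruling at source A[3]=source B[6], ruling at source A[4]=source B[8], launch at source A[6]=source B[10], launch at source A[8]=source B[11]. Since dp[12][11] = 6, nothing longer is possible.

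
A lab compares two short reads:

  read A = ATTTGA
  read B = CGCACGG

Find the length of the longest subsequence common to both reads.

2

Match A at read A[1]=read B[4], then G at read A[5]=read B[7] — 2 bases in the same relative order in both, and the DP table's final entry dp[6][7] is also 2, so no common subsequence is longer.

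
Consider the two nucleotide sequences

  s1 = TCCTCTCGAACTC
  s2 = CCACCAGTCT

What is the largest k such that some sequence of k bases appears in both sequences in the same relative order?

Let dp[i][j] be the LCS length of the first i bases of s1 and the first j bases of s2. dp[i][j] = dp[i-1][j-1]+1 when the i-th and j-th bases match, else max(dp[i-1][j], dp[i][j-1]).
    ·  C  C  A  C  C  A  G  T  C  T
 ·  0  0  0  0  0  0  0  0  0  0  0
 T  0  0  0  0  0  0  0  0  1  1  1
 C  0  1  1  1  1  1  1  1  1  2  2
 C  0  1  2  2  2  2  2  2  2  2  2
 T  0  1  2  2  2  2  2  2  3  3  3
 C  0  1  2  2  3  3  3  3  3  4  4
 T  0  1  2  2  3  3  3  3  4  4  5
 C  0  1  2  2  3  4  4  4  4  5  5
 G  0  1  2  2  3  4  4  5  5  5  5
 A  0  1  2  3  3  4  5  5  5  5  5
 A  0  1  2  3  3  4  5  5  5  5  5
 C  0  1  2  3  4  4  5  5  5  6  6
 T  0  1  2  3  4  4  5  5  6  6  7
 C  0  1  2  3  4  5  5  5  6  7  7
dp[13][10] = 7. One LCS (by backtracking along matches): CCCCGCT.

7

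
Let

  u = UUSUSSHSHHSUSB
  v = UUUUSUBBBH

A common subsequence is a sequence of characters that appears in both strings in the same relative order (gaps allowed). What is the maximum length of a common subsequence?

6

Let dp[i][j] be the LCS length of the first i characters of u and the first j characters of v. dp[i][j] = dp[i-1][j-1]+1 when the i-th and j-th characters match, else max(dp[i-1][j], dp[i][j-1]).
    ·  U  U  U  U  S  U  B  B  B  H
 ·  0  0  0  0  0  0  0  0  0  0  0
 U  0  1  1  1  1  1  1  1  1  1  1
 U  0  1  2  2  2  2  2  2  2  2  2
 S  0  1  2  2  2  3  3  3  3  3  3
 U  0  1  2  3  3  3  4  4  4  4  4
 S  0  1  2  3  3  4  4  4  4  4  4
 S  0  1  2  3  3  4  4  4  4  4  4
 H  0  1  2  3  3  4  4  4  4  4  5
 S  0  1  2  3  3  4  4  4  4  4  5
 H  0  1  2  3  3  4  4  4  4  4  5
 H  0  1  2  3  3  4  4  4  4  4  5
 S  0  1  2  3  3  4  4  4  4  4  5
 U  0  1  2  3  4  4  5  5  5  5  5
 S  0  1  2  3  4  5  5  5  5  5  5
 B  0  1  2  3  4  5  5  6  6  6  6
dp[14][10] = 6. One LCS (by backtracking along matches): UUUSUB.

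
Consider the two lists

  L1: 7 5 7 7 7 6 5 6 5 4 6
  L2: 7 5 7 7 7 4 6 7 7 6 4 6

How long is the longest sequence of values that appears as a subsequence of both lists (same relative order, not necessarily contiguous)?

9

One common subsequence of length 9: 7 [1,1], then 5 [2,2], then 7 [3,3], then 7 [4,4], then 7 [5,5], then 6 [6,7], then 6 [8,10], then 4 [10,11], then 6 [11,12]. The LCS DP gives dp[11][12] = 9, so this is optimal.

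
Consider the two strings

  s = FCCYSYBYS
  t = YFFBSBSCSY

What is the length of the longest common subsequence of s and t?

Match F (s #1, t #3); then C (s #3, t #8); then S (s #5, t #9); then Y (s #8, t #10) — 4 characters in the same relative order in both. The LCS DP gives dp[9][10] = 4, so this is optimal.

4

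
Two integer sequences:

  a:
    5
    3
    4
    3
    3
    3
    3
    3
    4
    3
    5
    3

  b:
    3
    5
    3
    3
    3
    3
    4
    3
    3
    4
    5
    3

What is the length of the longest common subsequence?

Let dp[i][j] be the LCS length of the first i values of a and the first j values of b. dp[i][j] = dp[i-1][j-1]+1 when the i-th and j-th values match, else max(dp[i-1][j], dp[i][j-1]).
    ·  3  5  3  3  3  3  4  3  3  4  5  3
 ·  0  0  0  0  0  0  0  0  0  0  0  0  0
 5  0  0  1  1  1  1  1  1  1  1  1  1  1
 3  0  1  1  2  2  2  2  2  2  2  2  2  2
 4  0  1  1  2  2  2  2  3  3  3  3  3  3
 3  0  1  1  2  3  3  3  3  4  4  4  4  4
 3  0  1  1  2  3  4  4  4  4  5  5  5  5
 3  0  1  1  2  3  4  5  5  5  5  5  5  6
 3  0  1  1  2  3  4  5  5  6  6  6  6  6
 3  0  1  1  2  3  4  5  5  6  7  7  7  7
 4  0  1  1  2  3  4  5  6  6  7  8  8  8
 3  0  1  1  2  3  4  5  6  7  7  8  8  9
 5  0  1  2  2  3  4  5  6  7  7  8  9  9
 3  0  1  2  3  3  4  5  6  7  8  8  9 10
dp[12][12] = 10. One LCS (by backtracking along matches): 5, 3, 3, 3, 3, 3, 3, 4, 5, 3.

10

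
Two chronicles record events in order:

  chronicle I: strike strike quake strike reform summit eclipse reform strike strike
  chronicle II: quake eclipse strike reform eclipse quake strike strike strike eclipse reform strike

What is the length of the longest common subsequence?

6

One common subsequence of length 6: strike at chronicle I[1]=chronicle II[7], then strike at chronicle I[2]=chronicle II[8], then strike at chronicle I[4]=chronicle II[9], then eclipse at chronicle I[7]=chronicle II[10], then reform at chronicle I[8]=chronicle II[11], then strike at chronicle I[10]=chronicle II[12], and the DP table's final entry dp[10][12] is also 6, so no common subsequence is longer.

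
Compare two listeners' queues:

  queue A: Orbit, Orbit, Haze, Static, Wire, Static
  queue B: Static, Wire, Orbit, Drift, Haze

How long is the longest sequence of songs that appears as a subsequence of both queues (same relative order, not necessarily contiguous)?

2

Pick Orbit [1,3]; then Haze [3,5]; all 2 songs appear in both, in order. The LCS DP gives dp[6][5] = 2, so this is optimal.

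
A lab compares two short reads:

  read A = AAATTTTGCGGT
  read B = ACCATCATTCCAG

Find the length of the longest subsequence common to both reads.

7

Taking A [1,1], then A [2,4], then A [3,7], then T [4,8], then T [5,9], then C [9,11], then G [11,13] gives a common subsequence of length 7, and the DP table's final entry dp[12][13] is also 7, so no common subsequence is longer.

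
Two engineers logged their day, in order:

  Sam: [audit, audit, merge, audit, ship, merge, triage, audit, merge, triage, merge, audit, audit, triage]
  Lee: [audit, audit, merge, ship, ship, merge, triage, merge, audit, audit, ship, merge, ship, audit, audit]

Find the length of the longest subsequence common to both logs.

Taking audit (Sam #1, Lee #1), then audit (Sam #2, Lee #2), then merge (Sam #3, Lee #3), then ship (Sam #5, Lee #5), then merge (Sam #6, Lee #6), then triage (Sam #7, Lee #7), then audit (Sam #8, Lee #10), then merge (Sam #9, Lee #12), then audit (Sam #12, Lee #14), then audit (Sam #13, Lee #15) gives a common subsequence of length 10. The LCS DP gives dp[14][15] = 10, so this is optimal.

10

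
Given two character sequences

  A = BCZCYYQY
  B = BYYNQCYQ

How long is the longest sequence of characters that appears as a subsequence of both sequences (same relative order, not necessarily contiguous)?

Match B at A[1]=B[1] → Y at A[5]=B[2] → Y at A[6]=B[3] → Q at A[7]=B[5] → Y at A[8]=B[7] — 5 characters in the same relative order in both, and the DP table's final entry dp[8][8] is also 5, so no common subsequence is longer.

5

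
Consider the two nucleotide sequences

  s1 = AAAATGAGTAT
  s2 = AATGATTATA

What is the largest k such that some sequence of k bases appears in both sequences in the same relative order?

One common subsequence of length 8: A (s1 #3, s2 #1); then A (s1 #4, s2 #2); then T (s1 #5, s2 #3); then G (s1 #6, s2 #4); then A (s1 #7, s2 #5); then T (s1 #9, s2 #7); then A (s1 #10, s2 #8); then T (s1 #11, s2 #9), and the DP table's final entry dp[11][10] is also 8, so no common subsequence is longer.

8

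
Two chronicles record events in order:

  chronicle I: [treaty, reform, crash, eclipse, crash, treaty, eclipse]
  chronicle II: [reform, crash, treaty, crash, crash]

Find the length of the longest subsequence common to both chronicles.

Taking treaty at chronicle I[1]=chronicle II[3] → crash at chronicle I[3]=chronicle II[4] → crash at chronicle I[5]=chronicle II[5] gives a common subsequence of length 3. The LCS DP gives dp[7][5] = 3, so this is optimal.

3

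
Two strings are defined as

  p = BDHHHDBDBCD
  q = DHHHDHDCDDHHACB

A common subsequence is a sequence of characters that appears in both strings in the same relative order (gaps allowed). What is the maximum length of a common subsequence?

8

Match D at p[2]=q[1] → H at p[3]=q[2] → H at p[4]=q[3] → H at p[5]=q[4] → D at p[6]=q[5] → D at p[8]=q[7] → C at p[10]=q[8] → D at p[11]=q[10] — 8 characters in the same relative order in both. The LCS DP gives dp[11][15] = 8, so this is optimal.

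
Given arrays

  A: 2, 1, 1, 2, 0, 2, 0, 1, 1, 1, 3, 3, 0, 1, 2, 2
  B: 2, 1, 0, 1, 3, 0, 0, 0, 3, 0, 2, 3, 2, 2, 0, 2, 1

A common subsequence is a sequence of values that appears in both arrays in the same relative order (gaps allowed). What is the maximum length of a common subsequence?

Taking 2 [1,1] → 1 [2,2] → 1 [3,4] → 0 [5,7] → 0 [7,8] → 3 [11,9] → 3 [12,12] → 0 [13,15] → 1 [14,17] gives a common subsequence of length 9. Since dp[16][17] = 9, nothing longer is possible.

9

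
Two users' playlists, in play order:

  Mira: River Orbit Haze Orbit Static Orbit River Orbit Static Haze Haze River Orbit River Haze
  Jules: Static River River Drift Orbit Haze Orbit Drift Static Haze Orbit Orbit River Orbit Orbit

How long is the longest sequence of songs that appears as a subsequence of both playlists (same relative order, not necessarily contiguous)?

Match River [1,3], Orbit [2,5], Haze [3,6], Orbit [4,7], Static [5,9], Orbit [6,12], River [7,13], Orbit [8,14], Orbit [13,15] — 9 songs in the same relative order in both. The LCS DP gives dp[15][15] = 9, so this is optimal.

9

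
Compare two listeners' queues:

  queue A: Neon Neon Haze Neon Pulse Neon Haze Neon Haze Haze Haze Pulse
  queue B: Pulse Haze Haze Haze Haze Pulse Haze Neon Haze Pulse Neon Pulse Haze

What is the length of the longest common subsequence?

Match Haze (queue A #3, queue B #5) → Pulse (queue A #5, queue B #6) → Neon (queue A #6, queue B #8) → Haze (queue A #7, queue B #9) → Neon (queue A #8, queue B #11) → Haze (queue A #11, queue B #13) — 6 songs in the same relative order in both. Since dp[12][13] = 6, nothing longer is possible.

6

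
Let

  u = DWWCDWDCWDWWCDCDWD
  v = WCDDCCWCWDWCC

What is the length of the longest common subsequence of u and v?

Match W (u #3, v #1) → C (u #4, v #2) → D (u #5, v #4) → W (u #6, v #7) → C (u #8, v #8) → W (u #9, v #9) → D (u #10, v #10) → W (u #12, v #11) → C (u #13, v #12) → C (u #15, v #13) — 10 characters in the same relative order in both. dp[18][13] = 10 confirms this is the maximum.

10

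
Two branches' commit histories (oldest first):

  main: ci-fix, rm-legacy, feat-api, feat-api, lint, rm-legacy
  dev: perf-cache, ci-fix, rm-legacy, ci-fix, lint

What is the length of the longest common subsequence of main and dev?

3

Taking ci-fix (main #1, dev #2), rm-legacy (main #2, dev #3), lint (main #5, dev #5) gives a common subsequence of length 3, and the DP table's final entry dp[6][5] is also 3, so no common subsequence is longer.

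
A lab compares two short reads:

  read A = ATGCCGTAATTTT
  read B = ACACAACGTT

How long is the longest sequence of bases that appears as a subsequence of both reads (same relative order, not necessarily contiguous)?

7

Let dp[i][j] be the LCS length of the first i bases of read A and the first j bases of read B. dp[i][j] = dp[i-1][j-1]+1 when the i-th and j-th bases match, else max(dp[i-1][j], dp[i][j-1]).
    ·  A  C  A  C  A  A  C  G  T  T
 ·  0  0  0  0  0  0  0  0  0  0  0
 A  0  1  1  1  1  1  1  1  1  1  1
 T  0  1  1  1  1  1  1  1  1  2  2
 G  0  1  1  1  1  1  1  1  2  2  2
 C  0  1  2  2  2  2  2  2  2  2  2
 C  0  1  2  2  3  3  3  3  3  3  3
 G  0  1  2  2  3  3  3  3  4  4  4
 T  0  1  2  2  3  3  3  3  4  5  5
 A  0  1  2  3  3  4  4  4  4  5  5
 A  0  1  2  3  3  4  5  5  5  5  5
 T  0  1  2  3  3  4  5  5  5  6  6
 T  0  1  2  3  3  4  5  5  5  6  7
 T  0  1  2  3  3  4  5  5  5  6  7
 T  0  1  2  3  3  4  5  5  5  6  7
dp[13][10] = 7. One LCS (by backtracking along matches): ACCAATT.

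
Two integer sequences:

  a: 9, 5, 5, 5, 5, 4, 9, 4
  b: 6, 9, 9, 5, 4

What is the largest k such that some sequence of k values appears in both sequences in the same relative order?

One common subsequence of length 3: 9 at a[1]=b[3] → 5 at a[5]=b[4] → 4 at a[8]=b[5]. Since dp[8][5] = 3, nothing longer is possible.

3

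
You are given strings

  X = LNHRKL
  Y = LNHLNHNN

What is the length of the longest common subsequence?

4

Match L [1,1]; then N [2,2]; then H [3,3]; then L [6,4] — 4 characters in the same relative order in both. The LCS DP gives dp[6][8] = 4, so this is optimal.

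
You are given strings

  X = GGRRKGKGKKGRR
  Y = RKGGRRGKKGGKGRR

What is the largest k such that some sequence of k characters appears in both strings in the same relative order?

11

Taking G [1,3], G [2,4], R [3,5], R [4,6], K [5,9], G [6,10], G [8,11], K [10,12], G [11,13], R [12,14], R [13,15] gives a common subsequence of length 11. The LCS DP gives dp[13][15] = 11, so this is optimal.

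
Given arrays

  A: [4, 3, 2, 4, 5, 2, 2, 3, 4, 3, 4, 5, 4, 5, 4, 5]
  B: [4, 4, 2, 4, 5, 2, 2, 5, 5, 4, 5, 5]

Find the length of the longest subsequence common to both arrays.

10

Match 4 (A #1, B #2), then 2 (A #3, B #3), then 4 (A #4, B #4), then 5 (A #5, B #5), then 2 (A #6, B #6), then 2 (A #7, B #7), then 5 (A #12, B #9), then 4 (A #13, B #10), then 5 (A #14, B #11), then 5 (A #16, B #12) — 10 values in the same relative order in both, and the DP table's final entry dp[16][12] is also 10, so no common subsequence is longer.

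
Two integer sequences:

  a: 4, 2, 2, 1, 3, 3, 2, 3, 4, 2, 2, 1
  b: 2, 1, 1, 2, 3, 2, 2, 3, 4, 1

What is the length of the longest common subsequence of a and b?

Taking 2 (a #2, b #1), then 2 (a #3, b #4), then 3 (a #5, b #5), then 2 (a #7, b #7), then 3 (a #8, b #8), then 4 (a #9, b #9), then 1 (a #12, b #10) gives a common subsequence of length 7, and the DP table's final entry dp[12][10] is also 7, so no common subsequence is longer.

7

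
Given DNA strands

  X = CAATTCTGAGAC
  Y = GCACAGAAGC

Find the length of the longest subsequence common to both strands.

7

Taking C at X[1]=Y[2]; then A at X[2]=Y[3]; then A at X[3]=Y[5]; then G at X[8]=Y[6]; then A at X[9]=Y[8]; then G at X[10]=Y[9]; then C at X[12]=Y[10] gives a common subsequence of length 7. Since dp[12][10] = 7, nothing longer is possible.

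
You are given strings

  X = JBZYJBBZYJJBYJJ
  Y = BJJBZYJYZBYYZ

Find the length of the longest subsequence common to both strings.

8

Match J [1,3] → B [2,4] → Z [3,5] → Y [4,6] → J [5,7] → B [7,10] → Y [9,11] → Y [13,12] — 8 characters in the same relative order in both. Since dp[15][13] = 8, nothing longer is possible.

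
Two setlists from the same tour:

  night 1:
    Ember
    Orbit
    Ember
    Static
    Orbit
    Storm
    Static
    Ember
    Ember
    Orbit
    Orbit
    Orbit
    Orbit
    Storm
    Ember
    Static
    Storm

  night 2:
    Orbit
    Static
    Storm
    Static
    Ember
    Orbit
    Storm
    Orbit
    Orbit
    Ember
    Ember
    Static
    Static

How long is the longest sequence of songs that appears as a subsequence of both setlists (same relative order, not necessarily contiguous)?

Taking Orbit [2,1] → Static [4,2] → Storm [6,3] → Static [7,4] → Ember [9,5] → Orbit [10,6] → Orbit [11,8] → Orbit [12,9] → Ember [15,11] → Static [16,13] gives a common subsequence of length 10. Since dp[17][13] = 10, nothing longer is possible.

10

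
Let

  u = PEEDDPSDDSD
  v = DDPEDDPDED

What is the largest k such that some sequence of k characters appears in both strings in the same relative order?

7

Let dp[i][j] be the LCS length of the first i characters of u and the first j characters of v. dp[i][j] = dp[i-1][j-1]+1 when the i-th and j-th characters match, else max(dp[i-1][j], dp[i][j-1]).
    ·  D  D  P  E  D  D  P  D  E  D
 ·  0  0  0  0  0  0  0  0  0  0  0
 P  0  0  0  1  1  1  1  1  1  1  1
 E  0  0  0  1  2  2  2  2  2  2  2
 E  0  0  0  1  2  2  2  2  2  3  3
 D  0  1  1  1  2  3  3  3  3  3  4
 D  0  1  2  2  2  3  4  4  4  4  4
 P  0  1  2  3  3  3  4  5  5  5  5
 S  0  1  2  3  3  3  4  5  5  5  5
 D  0  1  2  3  3  4  4  5  6  6  6
 D  0  1  2  3  3  4  5  5  6  6  7
 S  0  1  2  3  3  4  5  5  6  6  7
 D  0  1  2  3  3  4  5  5  6  6  7
dp[11][10] = 7. One LCS (by backtracking along matches): PEDDPDD.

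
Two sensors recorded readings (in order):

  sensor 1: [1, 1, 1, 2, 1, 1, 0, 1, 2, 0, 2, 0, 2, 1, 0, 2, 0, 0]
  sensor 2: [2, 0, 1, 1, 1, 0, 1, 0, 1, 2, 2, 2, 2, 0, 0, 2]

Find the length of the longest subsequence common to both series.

Pick 1 [1,3] → 1 [2,4] → 1 [3,5] → 1 [6,7] → 0 [7,8] → 1 [8,9] → 2 [9,10] → 2 [11,11] → 2 [13,12] → 2 [16,13] → 0 [17,14] → 0 [18,15]; all 12 values appear in both, in order. Since dp[18][16] = 12, nothing longer is possible.

12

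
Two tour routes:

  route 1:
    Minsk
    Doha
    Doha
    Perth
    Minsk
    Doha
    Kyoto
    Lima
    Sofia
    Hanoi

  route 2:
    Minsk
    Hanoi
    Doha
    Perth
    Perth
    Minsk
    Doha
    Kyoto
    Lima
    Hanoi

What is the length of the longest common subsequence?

8

Pick Minsk at route 1[1]=route 2[1]; then Doha at route 1[2]=route 2[3]; then Perth at route 1[4]=route 2[5]; then Minsk at route 1[5]=route 2[6]; then Doha at route 1[6]=route 2[7]; then Kyoto at route 1[7]=route 2[8]; then Lima at route 1[8]=route 2[9]; then Hanoi at route 1[10]=route 2[10]; all 8 stops appear in both, in order. Since dp[10][10] = 8, nothing longer is possible.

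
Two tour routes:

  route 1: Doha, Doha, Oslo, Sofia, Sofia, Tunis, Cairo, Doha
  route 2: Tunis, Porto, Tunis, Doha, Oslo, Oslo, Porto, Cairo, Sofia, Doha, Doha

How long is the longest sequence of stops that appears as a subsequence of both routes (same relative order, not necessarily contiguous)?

One common subsequence of length 4: Doha [1,4], Oslo [3,6], Sofia [4,9], Doha [8,11], and the DP table's final entry dp[8][11] is also 4, so no common subsequence is longer.

4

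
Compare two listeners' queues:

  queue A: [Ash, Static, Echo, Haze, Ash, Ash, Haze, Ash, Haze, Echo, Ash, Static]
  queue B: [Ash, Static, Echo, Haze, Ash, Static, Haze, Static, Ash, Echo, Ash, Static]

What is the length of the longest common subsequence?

Pick Ash (queue A #1, queue B #1); then Static (queue A #2, queue B #2); then Echo (queue A #3, queue B #3); then Haze (queue A #4, queue B #4); then Ash (queue A #5, queue B #5); then Haze (queue A #7, queue B #7); then Ash (queue A #8, queue B #9); then Echo (queue A #10, queue B #10); then Ash (queue A #11, queue B #11); then Static (queue A #12, queue B #12); all 10 songs appear in both, in order. The LCS DP gives dp[12][12] = 10, so this is optimal.

10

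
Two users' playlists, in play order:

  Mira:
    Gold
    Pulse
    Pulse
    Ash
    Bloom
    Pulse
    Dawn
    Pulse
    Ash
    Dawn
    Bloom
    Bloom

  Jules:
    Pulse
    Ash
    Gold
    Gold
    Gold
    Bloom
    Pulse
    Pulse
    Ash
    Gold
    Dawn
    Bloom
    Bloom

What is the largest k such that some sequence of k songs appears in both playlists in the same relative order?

Match Pulse [3,1], Ash [4,2], Bloom [5,6], Pulse [6,7], Pulse [8,8], Ash [9,9], Dawn [10,11], Bloom [11,12], Bloom [12,13] — 9 songs in the same relative order in both, and the DP table's final entry dp[12][13] is also 9, so no common subsequence is longer.

9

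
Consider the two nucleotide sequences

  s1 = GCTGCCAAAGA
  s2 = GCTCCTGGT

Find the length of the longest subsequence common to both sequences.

6

One common subsequence of length 6: G (s1 #1, s2 #1) → C (s1 #2, s2 #2) → T (s1 #3, s2 #3) → C (s1 #5, s2 #4) → C (s1 #6, s2 #5) → G (s1 #10, s2 #8), and the DP table's final entry dp[11][9] is also 6, so no common subsequence is longer.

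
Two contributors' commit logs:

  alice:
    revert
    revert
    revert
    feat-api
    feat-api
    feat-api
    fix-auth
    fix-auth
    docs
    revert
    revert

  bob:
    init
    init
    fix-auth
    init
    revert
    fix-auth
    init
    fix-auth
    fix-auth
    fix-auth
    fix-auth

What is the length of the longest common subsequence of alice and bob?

3

Pick revert (alice #1, bob #5) → fix-auth (alice #7, bob #10) → fix-auth (alice #8, bob #11); all 3 commits appear in both, in order. dp[11][11] = 3 confirms this is the maximum.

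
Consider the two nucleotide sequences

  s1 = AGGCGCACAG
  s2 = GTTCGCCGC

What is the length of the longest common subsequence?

6

Taking G (s1 #2, s2 #1), then C (s1 #4, s2 #4), then G (s1 #5, s2 #5), then C (s1 #6, s2 #6), then C (s1 #8, s2 #7), then G (s1 #10, s2 #8) gives a common subsequence of length 6, and the DP table's final entry dp[10][9] is also 6, so no common subsequence is longer.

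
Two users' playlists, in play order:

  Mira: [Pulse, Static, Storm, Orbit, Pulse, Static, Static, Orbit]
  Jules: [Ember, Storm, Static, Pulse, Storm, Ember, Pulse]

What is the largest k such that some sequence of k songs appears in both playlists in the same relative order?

3

Taking Pulse at Mira[1]=Jules[4], Storm at Mira[3]=Jules[5], Pulse at Mira[5]=Jules[7] gives a common subsequence of length 3. The LCS DP gives dp[8][7] = 3, so this is optimal.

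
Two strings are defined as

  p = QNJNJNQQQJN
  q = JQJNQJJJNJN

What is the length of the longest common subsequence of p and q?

7

Let dp[i][j] be the LCS length of the first i characters of p and the first j characters of q. dp[i][j] = dp[i-1][j-1]+1 when the i-th and j-th characters match, else max(dp[i-1][j], dp[i][j-1]).
    ·  J  Q  J  N  Q  J  J  J  N  J  N
 ·  0  0  0  0  0  0  0  0  0  0  0  0
 Q  0  0  1  1  1  1  1  1  1  1  1  1
 N  0  0  1  1  2  2  2  2  2  2  2  2
 J  0  1  1  2  2  2  3  3  3  3  3  3
 N  0  1  1  2  3  3  3  3  3  4  4  4
 J  0  1  1  2  3  3  4  4  4  4  5  5
 N  0  1  1  2  3  3  4  4  4  5  5  6
 Q  0  1  2  2  3  4  4  4  4  5  5  6
 Q  0  1  2  2  3  4  4  4  4  5  5  6
 Q  0  1  2  2  3  4  4  4  4  5  5  6
 J  0  1  2  3  3  4  5  5  5  5  6  6
 N  0  1  2  3  4  4  5  5  5  6  6  7
dp[11][11] = 7. One LCS (by backtracking along matches): QNJJNJN.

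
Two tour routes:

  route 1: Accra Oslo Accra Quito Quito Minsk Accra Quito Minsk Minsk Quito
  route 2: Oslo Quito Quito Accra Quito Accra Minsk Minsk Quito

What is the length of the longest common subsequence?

Taking Oslo (route 1 #2, route 2 #1), then Quito (route 1 #4, route 2 #2), then Quito (route 1 #5, route 2 #3), then Accra (route 1 #7, route 2 #4), then Quito (route 1 #8, route 2 #5), then Minsk (route 1 #9, route 2 #7), then Minsk (route 1 #10, route 2 #8), then Quito (route 1 #11, route 2 #9) gives a common subsequence of length 8. Since dp[11][9] = 8, nothing longer is possible.

8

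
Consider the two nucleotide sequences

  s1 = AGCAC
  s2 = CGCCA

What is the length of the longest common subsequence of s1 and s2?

Let dp[i][j] be the LCS length of the first i bases of s1 and the first j bases of s2. dp[i][j] = dp[i-1][j-1]+1 when the i-th and j-th bases match, else max(dp[i-1][j], dp[i][j-1]).
    ·  C  G  C  C  A
 ·  0  0  0  0  0  0
 A  0  0  0  0  0  1
 G  0  0  1  1  1  1
 C  0  1  1  2  2  2
 A  0  1  1  2  2  3
 C  0  1  1  2  3  3
dp[5][5] = 3. One LCS (by backtracking along matches): GCA.

3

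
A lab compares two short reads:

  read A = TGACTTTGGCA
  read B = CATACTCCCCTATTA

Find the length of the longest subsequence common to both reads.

7

Taking T (read A #1, read B #3) → A (read A #3, read B #4) → C (read A #4, read B #10) → T (read A #5, read B #11) → T (read A #6, read B #13) → T (read A #7, read B #14) → A (read A #11, read B #15) gives a common subsequence of length 7. dp[11][15] = 7 confirms this is the maximum.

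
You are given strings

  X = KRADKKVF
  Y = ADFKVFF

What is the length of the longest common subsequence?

Taking A at X[3]=Y[1], then D at X[4]=Y[2], then K at X[6]=Y[4], then V at X[7]=Y[5], then F at X[8]=Y[7] gives a common subsequence of length 5, and the DP table's final entry dp[8][7] is also 5, so no common subsequence is longer.

5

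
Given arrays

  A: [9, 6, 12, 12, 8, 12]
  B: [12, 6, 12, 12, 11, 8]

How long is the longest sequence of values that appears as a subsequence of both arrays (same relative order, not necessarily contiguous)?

Pick 6 [2,2], then 12 [3,3], then 12 [4,4], then 8 [5,6]; all 4 values appear in both, in order. Since dp[6][6] = 4, nothing longer is possible.

4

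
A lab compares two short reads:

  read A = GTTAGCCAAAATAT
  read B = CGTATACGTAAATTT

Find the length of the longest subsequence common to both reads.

10

One common subsequence of length 10: G (read A #1, read B #2), then T (read A #2, read B #3), then T (read A #3, read B #5), then A (read A #4, read B #6), then G (read A #5, read B #8), then A (read A #8, read B #10), then A (read A #9, read B #11), then A (read A #10, read B #12), then T (read A #12, read B #14), then T (read A #14, read B #15). dp[14][15] = 10 confirms this is the maximum.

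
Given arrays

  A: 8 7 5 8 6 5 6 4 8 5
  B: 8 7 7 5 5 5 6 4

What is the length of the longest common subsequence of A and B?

Pick 8 (A #1, B #1) → 7 (A #2, B #3) → 5 (A #3, B #5) → 5 (A #6, B #6) → 6 (A #7, B #7) → 4 (A #8, B #8); all 6 values appear in both, in order. The LCS DP gives dp[10][8] = 6, so this is optimal.

6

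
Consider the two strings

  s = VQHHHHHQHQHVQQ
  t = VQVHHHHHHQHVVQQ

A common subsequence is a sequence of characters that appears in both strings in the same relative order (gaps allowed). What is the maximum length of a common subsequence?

Pick V (s #1, t #1), then Q (s #2, t #2), then H (s #3, t #4), then H (s #4, t #5), then H (s #5, t #6), then H (s #6, t #7), then H (s #7, t #8), then H (s #9, t #9), then Q (s #10, t #10), then H (s #11, t #11), then V (s #12, t #13), then Q (s #13, t #14), then Q (s #14, t #15); all 13 characters appear in both, in order, and the DP table's final entry dp[14][15] is also 13, so no common subsequence is longer.

13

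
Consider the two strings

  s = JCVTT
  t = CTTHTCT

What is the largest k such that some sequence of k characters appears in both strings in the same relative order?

3

Taking C [2,1] → T [4,5] → T [5,7] gives a common subsequence of length 3. The LCS DP gives dp[5][7] = 3, so this is optimal.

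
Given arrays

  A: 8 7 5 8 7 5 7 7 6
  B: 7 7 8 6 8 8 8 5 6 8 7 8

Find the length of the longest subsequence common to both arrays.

Taking 8 at A[1]=B[7]; then 5 at A[3]=B[8]; then 8 at A[4]=B[10]; then 7 at A[5]=B[11] gives a common subsequence of length 4. The LCS DP gives dp[9][12] = 4, so this is optimal.

4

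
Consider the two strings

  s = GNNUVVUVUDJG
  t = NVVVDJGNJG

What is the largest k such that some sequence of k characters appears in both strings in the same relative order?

Let dp[i][j] be the LCS length of the first i characters of s and the first j characters of t. dp[i][j] = dp[i-1][j-1]+1 when the i-th and j-th characters match, else max(dp[i-1][j], dp[i][j-1]).
    ·  N  V  V  V  D  J  G  N  J  G
 ·  0  0  0  0  0  0  0  0  0  0  0
 G  0  0  0  0  0  0  0  1  1  1  1
 N  0  1  1  1  1  1  1  1  2  2  2
 N  0  1  1  1  1  1  1  1  2  2  2
 U  0  1  1  1  1  1  1  1  2  2  2
 V  0  1  2  2  2  2  2  2  2  2  2
 V  0  1  2  3  3  3  3  3  3  3  3
 U  0  1  2  3  3  3  3  3  3  3  3
 V  0  1  2  3  4  4  4  4  4  4  4
 U  0  1  2  3  4  4  4  4  4  4  4
 D  0  1  2  3  4  5  5  5  5  5  5
 J  0  1  2  3  4  5  6  6  6  6  6
 G  0  1  2  3  4  5  6  7  7  7  7
dp[12][10] = 7. One LCS (by backtracking along matches): NVVVDJG.

7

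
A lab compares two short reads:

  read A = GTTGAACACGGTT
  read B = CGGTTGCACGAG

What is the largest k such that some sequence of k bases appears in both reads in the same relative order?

9

Taking G at read A[1]=read B[3] → T at read A[2]=read B[4] → T at read A[3]=read B[5] → G at read A[4]=read B[6] → C at read A[7]=read B[7] → A at read A[8]=read B[8] → C at read A[9]=read B[9] → G at read A[10]=read B[10] → G at read A[11]=read B[12] gives a common subsequence of length 9. The LCS DP gives dp[13][12] = 9, so this is optimal.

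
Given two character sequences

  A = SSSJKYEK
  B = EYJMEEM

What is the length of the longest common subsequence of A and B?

2

One common subsequence of length 2: J at A[4]=B[3]; then E at A[7]=B[6]. The LCS DP gives dp[8][7] = 2, so this is optimal.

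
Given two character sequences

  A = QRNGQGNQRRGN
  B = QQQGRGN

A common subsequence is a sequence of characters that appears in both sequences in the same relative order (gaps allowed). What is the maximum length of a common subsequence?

6

Taking Q at A[1]=B[2] → Q at A[5]=B[3] → G at A[6]=B[4] → R at A[10]=B[5] → G at A[11]=B[6] → N at A[12]=B[7] gives a common subsequence of length 6. The LCS DP gives dp[12][7] = 6, so this is optimal.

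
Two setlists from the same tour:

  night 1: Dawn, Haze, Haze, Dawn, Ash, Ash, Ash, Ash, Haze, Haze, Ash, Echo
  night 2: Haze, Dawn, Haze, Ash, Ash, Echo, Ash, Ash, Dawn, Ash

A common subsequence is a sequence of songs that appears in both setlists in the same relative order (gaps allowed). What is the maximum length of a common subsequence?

Taking Dawn (night 1 #1, night 2 #2), then Haze (night 1 #3, night 2 #3), then Ash (night 1 #5, night 2 #4), then Ash (night 1 #6, night 2 #5), then Ash (night 1 #7, night 2 #7), then Ash (night 1 #8, night 2 #8), then Ash (night 1 #11, night 2 #10) gives a common subsequence of length 7. Since dp[12][10] = 7, nothing longer is possible.

7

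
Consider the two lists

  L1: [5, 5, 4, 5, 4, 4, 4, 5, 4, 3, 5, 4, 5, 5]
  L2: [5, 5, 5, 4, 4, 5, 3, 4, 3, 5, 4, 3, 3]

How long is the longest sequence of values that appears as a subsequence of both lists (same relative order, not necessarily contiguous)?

Taking 5 [1,1], then 5 [2,2], then 5 [4,3], then 4 [6,4], then 4 [7,5], then 5 [8,6], then 4 [9,8], then 3 [10,9], then 5 [11,10], then 4 [12,11] gives a common subsequence of length 10. dp[14][13] = 10 confirms this is the maximum.

10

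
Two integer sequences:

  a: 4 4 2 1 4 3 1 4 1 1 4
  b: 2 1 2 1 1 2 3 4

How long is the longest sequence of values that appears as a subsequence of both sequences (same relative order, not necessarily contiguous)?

5

Let dp[i][j] be the LCS length of the first i values of a and the first j values of b. dp[i][j] = dp[i-1][j-1]+1 when the i-th and j-th values match, else max(dp[i-1][j], dp[i][j-1]).
    ·  2  1  2  1  1  2  3  4
 ·  0  0  0  0  0  0  0  0  0
 4  0  0  0  0  0  0  0  0  1
 4  0  0  0  0  0  0  0  0  1
 2  0  1  1  1  1  1  1  1  1
 1  0  1  2  2  2  2  2  2  2
 4  0  1  2  2  2  2  2  2  3
 3  0  1  2  2  2  2  2  3  3
 1  0  1  2  2  3  3  3  3  3
 4  0  1  2  2  3  3  3  3  4
 1  0  1  2  2  3  4  4  4  4
 1  0  1  2  2  3  4  4  4  4
 4  0  1  2  2  3  4  4  4  5
dp[11][8] = 5. One LCS (by backtracking along matches): 2, 1, 1, 1, 4.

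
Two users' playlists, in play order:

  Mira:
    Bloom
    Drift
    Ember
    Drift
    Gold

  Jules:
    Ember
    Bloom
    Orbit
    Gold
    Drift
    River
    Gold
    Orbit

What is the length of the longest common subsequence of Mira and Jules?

3

Taking Bloom [1,2], Drift [2,5], Gold [5,7] gives a common subsequence of length 3, and the DP table's final entry dp[5][8] is also 3, so no common subsequence is longer.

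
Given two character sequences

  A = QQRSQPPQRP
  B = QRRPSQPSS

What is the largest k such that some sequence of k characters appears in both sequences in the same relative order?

5

Taking Q (A #1, B #1) → R (A #3, B #3) → S (A #4, B #5) → Q (A #5, B #6) → P (A #6, B #7) gives a common subsequence of length 5. The LCS DP gives dp[10][9] = 5, so this is optimal.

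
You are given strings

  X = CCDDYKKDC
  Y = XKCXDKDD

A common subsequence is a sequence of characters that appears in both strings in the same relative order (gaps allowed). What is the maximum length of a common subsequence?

Let dp[i][j] be the LCS length of the first i characters of X and the first j characters of Y. dp[i][j] = dp[i-1][j-1]+1 when the i-th and j-th characters match, else max(dp[i-1][j], dp[i][j-1]).
    ·  X  K  C  X  D  K  D  D
 ·  0  0  0  0  0  0  0  0  0
 C  0  0  0  1  1  1  1  1  1
 C  0  0  0  1  1  1  1  1  1
 D  0  0  0  1  1  2  2  2  2
 D  0  0  0  1  1  2  2  3  3
 Y  0  0  0  1  1  2  2  3  3
 K  0  0  1  1  1  2  3  3  3
 K  0  0  1  1  1  2  3  3  3
 D  0  0  1  1  1  2  3  4  4
 C  0  0  1  2  2  2  3  4  4
dp[9][8] = 4. One LCS (by backtracking along matches): CDDD.

4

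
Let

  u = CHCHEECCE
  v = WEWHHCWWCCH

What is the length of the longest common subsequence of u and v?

One common subsequence of length 4: H [2,5], C [3,6], C [7,9], C [8,10]. The LCS DP gives dp[9][11] = 4, so this is optimal.

4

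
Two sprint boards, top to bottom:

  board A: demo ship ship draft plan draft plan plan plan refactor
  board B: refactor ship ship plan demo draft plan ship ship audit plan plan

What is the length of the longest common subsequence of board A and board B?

Match ship at board A[2]=board B[2]; then ship at board A[3]=board B[3]; then plan at board A[5]=board B[4]; then draft at board A[6]=board B[6]; then plan at board A[7]=board B[7]; then plan at board A[8]=board B[11]; then plan at board A[9]=board B[12] — 7 tasks in the same relative order in both, and the DP table's final entry dp[10][12] is also 7, so no common subsequence is longer.

7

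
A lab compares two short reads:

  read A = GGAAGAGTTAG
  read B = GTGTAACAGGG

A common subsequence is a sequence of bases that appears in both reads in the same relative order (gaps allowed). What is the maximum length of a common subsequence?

Let dp[i][j] be the LCS length of the first i bases of read A and the first j bases of read B. dp[i][j] = dp[i-1][j-1]+1 when the i-th and j-th bases match, else max(dp[i-1][j], dp[i][j-1]).
    ·  G  T  G  T  A  A  C  A  G  G  G
 ·  0  0  0  0  0  0  0  0  0  0  0  0
 G  0  1  1  1  1  1  1  1  1  1  1  1
 G  0  1  1  2  2  2  2  2  2  2  2  2
 A  0  1  1  2  2  3  3  3  3  3  3  3
 A  0  1  1  2  2  3  4  4  4  4  4  4
 G  0  1  1  2  2  3  4  4  4  5  5  5
 A  0  1  1  2  2  3  4  4  5  5  5  5
 G  0  1  1  2  2  3  4  4  5  6  6  6
 T  0  1  2  2  3  3  4  4  5  6  6  6
 T  0  1  2  2  3  3  4  4  5  6  6  6
 A  0  1  2  2  3  4  4  4  5  6  6  6
 G  0  1  2  3  3  4  4  4  5  6  7  7
dp[11][11] = 7. One LCS (by backtracking along matches): GGAAGGG.

7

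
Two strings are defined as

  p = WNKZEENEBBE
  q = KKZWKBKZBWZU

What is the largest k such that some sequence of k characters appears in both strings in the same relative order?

4

One common subsequence of length 4: W (p #1, q #4), then K (p #3, q #7), then Z (p #4, q #8), then B (p #9, q #9). The LCS DP gives dp[11][12] = 4, so this is optimal.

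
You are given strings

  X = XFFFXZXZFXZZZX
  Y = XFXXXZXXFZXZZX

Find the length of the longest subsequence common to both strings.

One common subsequence of length 10: X [1,1], then F [2,2], then X [5,5], then Z [6,6], then X [7,8], then Z [8,10], then X [10,11], then Z [12,12], then Z [13,13], then X [14,14], and the DP table's final entry dp[14][14] is also 10, so no common subsequence is longer.

10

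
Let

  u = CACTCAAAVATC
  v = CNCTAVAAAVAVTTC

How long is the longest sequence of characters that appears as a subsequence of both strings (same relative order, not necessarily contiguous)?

Match C [1,1] → C [3,3] → T [4,4] → A [6,7] → A [7,8] → A [8,9] → V [9,10] → A [10,11] → T [11,14] → C [12,15] — 10 characters in the same relative order in both. The LCS DP gives dp[12][15] = 10, so this is optimal.

10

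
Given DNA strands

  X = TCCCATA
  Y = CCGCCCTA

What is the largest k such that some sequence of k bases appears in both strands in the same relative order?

5

One common subsequence of length 5: C (X #2, Y #4) → C (X #3, Y #5) → C (X #4, Y #6) → T (X #6, Y #7) → A (X #7, Y #8). dp[7][8] = 5 confirms this is the maximum.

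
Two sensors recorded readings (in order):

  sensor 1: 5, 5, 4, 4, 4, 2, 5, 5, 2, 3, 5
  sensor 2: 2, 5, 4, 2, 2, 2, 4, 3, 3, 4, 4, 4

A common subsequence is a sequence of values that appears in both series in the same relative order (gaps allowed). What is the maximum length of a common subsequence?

5

Let dp[i][j] be the LCS length of the first i values of sensor 1 and the first j values of sensor 2. dp[i][j] = dp[i-1][j-1]+1 when the i-th and j-th values match, else max(dp[i-1][j], dp[i][j-1]).
    ·  2  5  4  2  2  2  4  3  3  4  4  4
 ·  0  0  0  0  0  0  0  0  0  0  0  0  0
 5  0  0  1  1  1  1  1  1  1  1  1  1  1
 5  0  0  1  1  1  1  1  1  1  1  1  1  1
 4  0  0  1  2  2  2  2  2  2  2  2  2  2
 4  0  0  1  2  2  2  2  3  3  3  3  3  3
 4  0  0  1  2  2  2  2  3  3  3  4  4  4
 2  0  1  1  2  3  3  3  3  3  3  4  4  4
 5  0  1  2  2  3  3  3  3  3  3  4  4  4
 5  0  1  2  2  3  3  3  3  3  3  4  4  4
 2  0  1  2  2  3  4  4  4  4  4  4  4  4
 3  0  1  2  2  3  4  4  4  5  5  5  5  5
 5  0  1  2  2  3  4  4  4  5  5  5  5  5
dp[11][12] = 5. One LCS (by backtracking along matches): 5, 4, 2, 2, 3.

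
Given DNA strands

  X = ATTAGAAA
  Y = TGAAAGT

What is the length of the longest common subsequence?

5

Taking T at X[3]=Y[1], then G at X[5]=Y[2], then A at X[6]=Y[3], then A at X[7]=Y[4], then A at X[8]=Y[5] gives a common subsequence of length 5. The LCS DP gives dp[8][7] = 5, so this is optimal.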